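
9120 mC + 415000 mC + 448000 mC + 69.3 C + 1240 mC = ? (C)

In C:
  9120 mC = 9120e-3 C = 9.12
  415000 mC = 415000e-3 C = 415
  448000 mC = 448000e-3 C = 448
  69.3 C → 69.3
  1240 mC = 1240e-3 C = 1.24
Sum: 9.12 + 415 + 448 + 69.3 + 1.24 = 942.66

942.66 C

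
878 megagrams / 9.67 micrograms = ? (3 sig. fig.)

(878e6) / (9.67e-6) = 90.8e12

90800000000000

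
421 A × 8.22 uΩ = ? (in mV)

421 × 8.22 × 10^-6 = 3460.62 × 10^-6 V

3.46062 mV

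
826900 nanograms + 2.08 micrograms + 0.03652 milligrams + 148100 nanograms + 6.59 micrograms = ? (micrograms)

1020.19 micrograms

In micrograms:
  826900 nanograms = 826900e-3 micrograms = 826.9
  2.08 micrograms → 2.08
  0.03652 milligrams = 0.03652e3 micrograms = 36.52
  148100 nanograms = 148100e-3 micrograms = 148.1
  6.59 micrograms → 6.59
Sum: 826.9 + 2.08 + 36.52 + 148.1 + 6.59 = 1020.19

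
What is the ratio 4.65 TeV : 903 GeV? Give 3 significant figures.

(4.65 × 10¹²) / (903 × 10⁹) = 0.00515 × 10³

5.15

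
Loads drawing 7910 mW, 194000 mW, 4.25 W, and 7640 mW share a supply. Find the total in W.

213.8 W

In W:
  7910 mW = 7910 × 10^-3 W = 7.91
  194000 mW = 194000 × 10^-3 W = 194
  4.25 W → 4.25
  7640 mW = 7640 × 10^-3 W = 7.64
Sum: 7.91 + 194 + 4.25 + 7.64 = 213.8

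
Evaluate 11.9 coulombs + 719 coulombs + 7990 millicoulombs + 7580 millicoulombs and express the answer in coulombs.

746.47 coulombs

In coulombs:
  11.9 coulombs → 11.9
  719 coulombs → 719
  7990 millicoulombs = 7990 × 10⁻³ coulombs = 7.99
  7580 millicoulombs = 7580 × 10⁻³ coulombs = 7.58
Sum: 11.9 + 719 + 7.99 + 7.58 = 746.47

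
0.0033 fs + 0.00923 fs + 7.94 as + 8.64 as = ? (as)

In as:
  0.0033 fs = 0.0033e3 as = 3.3
  0.00923 fs = 0.00923e3 as = 9.23
  7.94 as → 7.94
  8.64 as → 8.64
Sum: 3.3 + 9.23 + 7.94 + 8.64 = 29.11

29.11 as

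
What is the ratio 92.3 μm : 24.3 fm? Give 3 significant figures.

3800000000

(92.3 × 10^-6) / (24.3 × 10^-15) = 3.798 × 10^9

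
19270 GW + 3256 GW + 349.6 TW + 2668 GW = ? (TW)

In TW:
  19270 GW = 19270 × 10⁻³ TW = 19.27
  3256 GW = 3256 × 10⁻³ TW = 3.256
  349.6 TW → 349.6
  2668 GW = 2668 × 10⁻³ TW = 2.668
Sum: 19.27 + 3.256 + 349.6 + 2.668 = 374.794

374.794 TW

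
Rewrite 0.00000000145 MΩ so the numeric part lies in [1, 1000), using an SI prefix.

1.45 mΩ

= 1.45e-3 Ω; 1e-3 is milli.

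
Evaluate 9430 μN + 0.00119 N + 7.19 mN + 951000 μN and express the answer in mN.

In mN:
  9430 μN = 9430 × 10^-3 mN = 9.43
  0.00119 N = 0.00119 × 10^3 mN = 1.19
  7.19 mN → 7.19
  951000 μN = 951000 × 10^-3 mN = 951
Sum: 9.43 + 1.19 + 7.19 + 951 = 968.81

968.81 mN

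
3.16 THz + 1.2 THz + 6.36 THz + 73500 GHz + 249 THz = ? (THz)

333.22 THz

In THz:
  3.16 THz → 3.16
  1.2 THz → 1.2
  6.36 THz → 6.36
  73500 GHz = 73500e-3 THz = 73.5
  249 THz → 249
Sum: 3.16 + 1.2 + 6.36 + 73.5 + 249 = 333.22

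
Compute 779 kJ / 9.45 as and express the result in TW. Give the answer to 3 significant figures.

82400000000 TW

(779 × 10³) / (9.45 × 10⁻¹⁸) = 82.434 × 10²¹ W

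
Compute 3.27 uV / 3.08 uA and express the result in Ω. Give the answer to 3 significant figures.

(3.27 × 10^-6) / (3.08 × 10^-6) = 1.0617 Ω

1.06 Ω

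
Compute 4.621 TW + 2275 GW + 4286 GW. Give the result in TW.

In TW:
  4.621 TW → 4.621
  2275 GW = 2275 × 10^-3 TW = 2.275
  4286 GW = 4286 × 10^-3 TW = 4.286
Sum: 4.621 + 2.275 + 4.286 = 11.182

11.182 TW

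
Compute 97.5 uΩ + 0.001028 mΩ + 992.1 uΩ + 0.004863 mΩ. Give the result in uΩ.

1095.491 uΩ

In uΩ:
  97.5 uΩ → 97.5
  0.001028 mΩ = 0.001028e3 uΩ = 1.028
  992.1 uΩ → 992.1
  0.004863 mΩ = 0.004863e3 uΩ = 4.863
Sum: 97.5 + 1.028 + 992.1 + 4.863 = 1095.491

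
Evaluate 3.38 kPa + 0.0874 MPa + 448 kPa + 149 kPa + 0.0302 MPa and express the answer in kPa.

In kPa:
  3.38 kPa → 3.38
  0.0874 MPa = 0.0874e3 kPa = 87.4
  448 kPa → 448
  149 kPa → 149
  0.0302 MPa = 0.0302e3 kPa = 30.2
Sum: 3.38 + 87.4 + 448 + 149 + 30.2 = 717.98

717.98 kPa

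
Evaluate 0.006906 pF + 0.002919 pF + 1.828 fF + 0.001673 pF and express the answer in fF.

13.326 fF

In fF:
  0.006906 pF = 0.006906 × 10³ fF = 6.906
  0.002919 pF = 0.002919 × 10³ fF = 2.919
  1.828 fF → 1.828
  0.001673 pF = 0.001673 × 10³ fF = 1.673
Sum: 6.906 + 2.919 + 1.828 + 1.673 = 13.326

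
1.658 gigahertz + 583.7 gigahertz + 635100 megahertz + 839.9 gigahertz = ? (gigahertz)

2060.358 gigahertz

In gigahertz:
  1.658 gigahertz → 1.658
  583.7 gigahertz → 583.7
  635100 megahertz = 635100e-3 gigahertz = 635.1
  839.9 gigahertz → 839.9
Sum: 1.658 + 583.7 + 635.1 + 839.9 = 2060.358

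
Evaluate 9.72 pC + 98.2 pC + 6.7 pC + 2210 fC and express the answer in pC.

116.83 pC

In pC:
  9.72 pC → 9.72
  98.2 pC → 98.2
  6.7 pC → 6.7
  2210 fC = 2210 × 10⁻³ pC = 2.21
Sum: 9.72 + 98.2 + 6.7 + 2.21 = 116.83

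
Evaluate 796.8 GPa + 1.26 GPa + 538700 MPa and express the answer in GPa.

In GPa:
  796.8 GPa → 796.8
  1.26 GPa → 1.26
  538700 MPa = 538700e-3 GPa = 538.7
Sum: 796.8 + 1.26 + 538.7 = 1336.76

1336.76 GPa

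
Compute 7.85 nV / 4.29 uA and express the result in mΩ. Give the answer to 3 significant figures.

(7.85e-9) / (4.29e-6) = 1.8298e-3 Ω

1.83 mΩ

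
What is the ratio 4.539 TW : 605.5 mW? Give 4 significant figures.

(4.539 × 10¹²) / (605.5 × 10⁻³) = 0.0074963 × 10¹⁵

7496000000000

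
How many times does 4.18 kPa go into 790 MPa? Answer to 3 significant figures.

189000

(790 × 10^6) / (4.18 × 10^3) = 189 × 10^3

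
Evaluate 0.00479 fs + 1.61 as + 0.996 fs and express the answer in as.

In as:
  0.00479 fs = 0.00479 × 10^3 as = 4.79
  1.61 as → 1.61
  0.996 fs = 0.996 × 10^3 as = 996
Sum: 4.79 + 1.61 + 996 = 1002.4

1002.4 as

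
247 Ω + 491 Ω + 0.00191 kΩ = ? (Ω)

In Ω:
  247 Ω → 247
  491 Ω → 491
  0.00191 kΩ = 0.00191 × 10³ Ω = 1.91
Sum: 247 + 491 + 1.91 = 739.91

739.91 Ω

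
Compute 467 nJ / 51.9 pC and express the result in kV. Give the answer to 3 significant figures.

(467e-9) / (51.9e-12) = 8.9981e3 V

9.00 kV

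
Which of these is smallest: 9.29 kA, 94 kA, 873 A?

873 A

9.29 kA = 9290 A
94 kA = 94000 A
873 A = 873 A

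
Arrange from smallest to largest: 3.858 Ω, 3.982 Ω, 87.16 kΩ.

3.858 Ω < 3.982 Ω < 87.16 kΩ

3.858 Ω = 3.858 Ω
3.982 Ω = 3.982 Ω
87.16 kΩ = 87160 Ω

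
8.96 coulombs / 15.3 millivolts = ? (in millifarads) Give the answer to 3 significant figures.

(8.96) / (15.3 × 10⁻³) = 0.58562 × 10³ F

586000 millifarads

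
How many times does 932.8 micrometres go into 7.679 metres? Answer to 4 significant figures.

8232

(7.679) / (932.8 × 10⁻⁶) = 0.0082322 × 10⁶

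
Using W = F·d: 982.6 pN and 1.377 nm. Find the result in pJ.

0.0000013530402 pJ

982.6 × 10^-12 × 1.377 × 10^-9 = 1353.0402 × 10^-21 J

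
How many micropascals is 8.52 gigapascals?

giga = 10^9, micro = 10^-6; factor is 10^15.
8.52 × 10^15 = 8520000000000000

8520000000000000 micropascals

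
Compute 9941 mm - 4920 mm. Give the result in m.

5.021 m

In m:
  9941 mm = 9941 × 10⁻³ m = 9.941
  4920 mm = 4920 × 10⁻³ m = 4.92
Difference: 9.941 - 4.92 = 5.021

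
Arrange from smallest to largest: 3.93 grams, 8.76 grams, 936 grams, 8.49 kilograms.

3.93 grams = 3.93 grams
8.76 grams = 8.76 grams
936 grams = 936 grams
8.49 kilograms = 8490 grams

3.93 grams < 8.76 grams < 936 grams < 8.49 kilograms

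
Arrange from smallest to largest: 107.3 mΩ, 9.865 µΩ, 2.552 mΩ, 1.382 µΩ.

1.382 µΩ < 9.865 µΩ < 2.552 mΩ < 107.3 mΩ

107.3 mΩ = 0.1073 Ω
9.865 µΩ = 0.000009865 Ω
2.552 mΩ = 0.002552 Ω
1.382 µΩ = 0.000001382 Ω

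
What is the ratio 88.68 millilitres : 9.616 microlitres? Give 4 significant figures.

9222

(88.68 × 10^-3) / (9.616 × 10^-6) = 9.2221 × 10^3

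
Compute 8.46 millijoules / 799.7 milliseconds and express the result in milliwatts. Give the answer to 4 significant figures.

(8.46 × 10⁻³) / (799.7 × 10⁻³) = 0.010579 W

10.58 milliwatts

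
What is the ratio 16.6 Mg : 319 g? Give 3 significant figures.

52000

(16.6e6) / (319) = 0.05204e6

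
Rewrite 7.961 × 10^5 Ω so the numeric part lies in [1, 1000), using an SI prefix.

= 796.1 × 10^3 Ω; 10^3 is kilo.

796.1 kΩ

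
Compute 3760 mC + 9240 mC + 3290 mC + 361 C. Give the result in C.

377.29 C

In C:
  3760 mC = 3760 × 10^-3 C = 3.76
  9240 mC = 9240 × 10^-3 C = 9.24
  3290 mC = 3290 × 10^-3 C = 3.29
  361 C → 361
Sum: 3.76 + 9.24 + 3.29 + 361 = 377.29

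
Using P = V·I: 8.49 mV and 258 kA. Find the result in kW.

8.49e-3 × 258e3 = 2190.42 W

2.19042 kW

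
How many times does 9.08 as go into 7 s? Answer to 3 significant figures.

(7) / (9.08 × 10⁻¹⁸) = 0.7709 × 10¹⁸

771000000000000000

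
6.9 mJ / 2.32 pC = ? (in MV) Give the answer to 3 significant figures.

(6.9 × 10^-3) / (2.32 × 10^-12) = 2.9741 × 10^9 V

2970 MV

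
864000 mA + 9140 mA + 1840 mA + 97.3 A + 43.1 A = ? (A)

1015.38 A

In A:
  864000 mA = 864000e-3 A = 864
  9140 mA = 9140e-3 A = 9.14
  1840 mA = 1840e-3 A = 1.84
  97.3 A → 97.3
  43.1 A → 43.1
Sum: 864 + 9.14 + 1.84 + 97.3 + 43.1 = 1015.38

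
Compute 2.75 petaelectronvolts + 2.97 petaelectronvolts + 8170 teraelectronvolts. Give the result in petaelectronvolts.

In petaelectronvolts:
  2.75 petaelectronvolts → 2.75
  2.97 petaelectronvolts → 2.97
  8170 teraelectronvolts = 8170 × 10⁻³ petaelectronvolts = 8.17
Sum: 2.75 + 2.97 + 8.17 = 13.89

13.89 petaelectronvolts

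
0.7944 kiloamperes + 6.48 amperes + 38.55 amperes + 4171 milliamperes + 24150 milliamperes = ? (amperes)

867.751 amperes

In amperes:
  0.7944 kiloamperes = 0.7944e3 amperes = 794.4
  6.48 amperes → 6.48
  38.55 amperes → 38.55
  4171 milliamperes = 4171e-3 amperes = 4.171
  24150 milliamperes = 24150e-3 amperes = 24.15
Sum: 794.4 + 6.48 + 38.55 + 4.171 + 24.15 = 867.751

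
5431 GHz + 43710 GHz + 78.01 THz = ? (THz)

127.151 THz

In THz:
  5431 GHz = 5431e-3 THz = 5.431
  43710 GHz = 43710e-3 THz = 43.71
  78.01 THz → 78.01
Sum: 5.431 + 43.71 + 78.01 = 127.151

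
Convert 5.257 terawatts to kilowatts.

tera = 10^12, kilo = 10^3; factor is 10^9.
5.257 × 10^9 = 5257000000

5257000000 kilowatts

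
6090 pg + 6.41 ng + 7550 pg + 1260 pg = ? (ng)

21.31 ng

In ng:
  6090 pg = 6090 × 10⁻³ ng = 6.09
  6.41 ng → 6.41
  7550 pg = 7550 × 10⁻³ ng = 7.55
  1260 pg = 1260 × 10⁻³ ng = 1.26
Sum: 6.09 + 6.41 + 7.55 + 1.26 = 21.31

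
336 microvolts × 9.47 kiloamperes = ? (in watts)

3.18192 watts

336 × 10^-6 × 9.47 × 10^3 = 3181.92 × 10^-3 W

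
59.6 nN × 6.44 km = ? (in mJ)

0.383824 mJ

59.6 × 10⁻⁹ × 6.44 × 10³ = 383.824 × 10⁻⁶ J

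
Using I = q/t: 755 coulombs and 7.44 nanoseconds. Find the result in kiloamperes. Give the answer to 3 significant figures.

(755) / (7.44 × 10⁻⁹) = 101.48 × 10⁹ A

101000000 kiloamperes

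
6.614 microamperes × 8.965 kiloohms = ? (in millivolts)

59.29451 millivolts

6.614 × 10⁻⁶ × 8.965 × 10³ = 59.29451 × 10⁻³ V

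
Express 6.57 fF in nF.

femto = 1e-15, nano = 1e-9; factor is 1e-6.
6.57 × 1e-6 = 0.00000657

0.00000657 nF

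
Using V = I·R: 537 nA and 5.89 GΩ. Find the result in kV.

3.16293 kV

537 × 10^-9 × 5.89 × 10^9 = 3162.93 V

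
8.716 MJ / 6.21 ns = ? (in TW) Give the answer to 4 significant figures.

1404 TW

(8.716e6) / (6.21e-9) = 1.40354e15 W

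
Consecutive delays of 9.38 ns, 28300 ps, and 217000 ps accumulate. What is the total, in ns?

254.68 ns

In ns:
  9.38 ns → 9.38
  28300 ps = 28300 × 10⁻³ ns = 28.3
  217000 ps = 217000 × 10⁻³ ns = 217
Sum: 9.38 + 28.3 + 217 = 254.68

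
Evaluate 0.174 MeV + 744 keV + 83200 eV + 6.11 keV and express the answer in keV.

1007.31 keV

In keV:
  0.174 MeV = 0.174 × 10^3 keV = 174
  744 keV → 744
  83200 eV = 83200 × 10^-3 keV = 83.2
  6.11 keV → 6.11
Sum: 174 + 744 + 83.2 + 6.11 = 1007.31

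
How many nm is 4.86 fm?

0.00000486 nm

femto = 10⁻¹⁵, nano = 10⁻⁹; factor is 10⁻⁶.
4.86 × 10⁻⁶ = 0.00000486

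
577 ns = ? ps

577000 ps

nano = 10^-9, pico = 10^-12; factor is 10^3.
577 × 10^3 = 577000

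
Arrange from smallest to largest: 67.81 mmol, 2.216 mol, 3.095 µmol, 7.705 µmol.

67.81 mmol = 0.06781 mol
2.216 mol = 2.216 mol
3.095 µmol = 0.000003095 mol
7.705 µmol = 0.000007705 mol

3.095 µmol < 7.705 µmol < 67.81 mmol < 2.216 mol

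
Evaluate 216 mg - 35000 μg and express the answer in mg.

In mg:
  216 mg → 216
  35000 μg = 35000e-3 mg = 35
Difference: 216 - 35 = 181

181 mg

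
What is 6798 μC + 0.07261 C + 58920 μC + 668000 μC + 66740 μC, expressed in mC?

In mC:
  6798 μC = 6798 × 10^-3 mC = 6.798
  0.07261 C = 0.07261 × 10^3 mC = 72.61
  58920 μC = 58920 × 10^-3 mC = 58.92
  668000 μC = 668000 × 10^-3 mC = 668
  66740 μC = 66740 × 10^-3 mC = 66.74
Sum: 6.798 + 72.61 + 58.92 + 668 + 66.74 = 873.068

873.068 mC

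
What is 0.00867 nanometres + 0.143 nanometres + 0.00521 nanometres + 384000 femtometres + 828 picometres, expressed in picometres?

In picometres:
  0.00867 nanometres = 0.00867 × 10³ picometres = 8.67
  0.143 nanometres = 0.143 × 10³ picometres = 143
  0.00521 nanometres = 0.00521 × 10³ picometres = 5.21
  384000 femtometres = 384000 × 10⁻³ picometres = 384
  828 picometres → 828
Sum: 8.67 + 143 + 5.21 + 384 + 828 = 1368.88

1368.88 picometres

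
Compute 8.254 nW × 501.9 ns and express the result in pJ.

0.0041426826 pJ

8.254e-9 × 501.9e-9 = 4142.6826e-18 J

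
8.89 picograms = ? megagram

0.00000000000000000889 megagrams

pico = 10⁻¹², mega = 10⁶; factor is 10⁻¹⁸.
8.89 × 10⁻¹⁸ = 0.00000000000000000889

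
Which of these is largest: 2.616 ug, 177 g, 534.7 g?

2.616 ug = 0.000002616 g
177 g = 177 g
534.7 g = 534.7 g

534.7 g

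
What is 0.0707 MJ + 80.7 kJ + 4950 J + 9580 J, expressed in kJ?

165.93 kJ

In kJ:
  0.0707 MJ = 0.0707 × 10^3 kJ = 70.7
  80.7 kJ → 80.7
  4950 J = 4950 × 10^-3 kJ = 4.95
  9580 J = 9580 × 10^-3 kJ = 9.58
Sum: 70.7 + 80.7 + 4.95 + 9.58 = 165.93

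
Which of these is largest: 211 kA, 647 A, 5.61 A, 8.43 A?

211 kA

211 kA = 211000 A
647 A = 647 A
5.61 A = 5.61 A
8.43 A = 8.43 A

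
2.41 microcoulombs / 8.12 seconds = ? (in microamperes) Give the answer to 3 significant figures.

(2.41 × 10⁻⁶) / (8.12) = 0.2968 × 10⁻⁶ A

0.297 microamperes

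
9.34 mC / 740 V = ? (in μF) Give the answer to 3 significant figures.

12.6 μF

(9.34 × 10⁻³) / (740) = 0.012622 × 10⁻³ F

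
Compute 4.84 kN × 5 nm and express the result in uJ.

4.84 × 10³ × 5 × 10⁻⁹ = 24.2 × 10⁻⁶ J

24.2 uJ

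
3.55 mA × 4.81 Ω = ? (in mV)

3.55 × 10⁻³ × 4.81 = 17.0755 × 10⁻³ V

17.0755 mV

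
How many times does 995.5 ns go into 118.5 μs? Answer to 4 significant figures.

119.0

(118.5e-6) / (995.5e-9) = 0.11904e3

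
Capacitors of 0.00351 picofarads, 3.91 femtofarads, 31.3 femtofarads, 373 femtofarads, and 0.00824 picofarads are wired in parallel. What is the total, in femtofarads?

In femtofarads:
  0.00351 picofarads = 0.00351 × 10³ femtofarads = 3.51
  3.91 femtofarads → 3.91
  31.3 femtofarads → 31.3
  373 femtofarads → 373
  0.00824 picofarads = 0.00824 × 10³ femtofarads = 8.24
Sum: 3.51 + 3.91 + 31.3 + 373 + 8.24 = 419.96

419.96 femtofarads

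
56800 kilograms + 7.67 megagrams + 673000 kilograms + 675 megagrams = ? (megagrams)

1412.47 megagrams

In megagrams:
  56800 kilograms = 56800 × 10⁻³ megagrams = 56.8
  7.67 megagrams → 7.67
  673000 kilograms = 673000 × 10⁻³ megagrams = 673
  675 megagrams → 675
Sum: 56.8 + 7.67 + 673 + 675 = 1412.47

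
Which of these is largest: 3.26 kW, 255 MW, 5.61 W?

255 MW

3.26 kW = 3260 W
255 MW = 255000000 W
5.61 W = 5.61 W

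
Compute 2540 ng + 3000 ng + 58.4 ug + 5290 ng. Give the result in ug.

69.23 ug

In ug:
  2540 ng = 2540 × 10^-3 ug = 2.54
  3000 ng = 3000 × 10^-3 ug = 3
  58.4 ug → 58.4
  5290 ng = 5290 × 10^-3 ug = 5.29
Sum: 2.54 + 3 + 58.4 + 5.29 = 69.23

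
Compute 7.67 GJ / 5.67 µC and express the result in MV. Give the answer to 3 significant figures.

(7.67 × 10⁹) / (5.67 × 10⁻⁶) = 1.3527 × 10¹⁵ V

1350000000 MV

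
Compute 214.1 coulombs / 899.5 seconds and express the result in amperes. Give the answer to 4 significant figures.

(214.1) / (899.5) = 0.238021 A

0.2380 amperes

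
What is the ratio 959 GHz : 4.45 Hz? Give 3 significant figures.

(959 × 10⁹) / (4.45) = 215.5 × 10⁹

216000000000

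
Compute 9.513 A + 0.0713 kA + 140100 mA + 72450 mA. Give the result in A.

In A:
  9.513 A → 9.513
  0.0713 kA = 0.0713 × 10³ A = 71.3
  140100 mA = 140100 × 10⁻³ A = 140.1
  72450 mA = 72450 × 10⁻³ A = 72.45
Sum: 9.513 + 71.3 + 140.1 + 72.45 = 293.363

293.363 A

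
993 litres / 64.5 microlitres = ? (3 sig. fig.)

(993) / (64.5 × 10^-6) = 15.4 × 10^6

15400000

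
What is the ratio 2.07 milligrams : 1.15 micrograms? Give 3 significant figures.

(2.07e-3) / (1.15e-6) = 1.8e3

1800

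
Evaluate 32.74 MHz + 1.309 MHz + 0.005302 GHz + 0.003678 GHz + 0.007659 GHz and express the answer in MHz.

In MHz:
  32.74 MHz → 32.74
  1.309 MHz → 1.309
  0.005302 GHz = 0.005302 × 10³ MHz = 5.302
  0.003678 GHz = 0.003678 × 10³ MHz = 3.678
  0.007659 GHz = 0.007659 × 10³ MHz = 7.659
Sum: 32.74 + 1.309 + 5.302 + 3.678 + 7.659 = 50.688

50.688 MHz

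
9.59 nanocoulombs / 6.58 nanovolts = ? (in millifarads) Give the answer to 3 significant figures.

1460 millifarads

(9.59e-9) / (6.58e-9) = 1.4574 F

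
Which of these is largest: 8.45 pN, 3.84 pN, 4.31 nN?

8.45 pN = 0.00000000000845 N
3.84 pN = 0.00000000000384 N
4.31 nN = 0.00000000431 N

4.31 nN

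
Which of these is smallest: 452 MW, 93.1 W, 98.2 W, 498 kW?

452 MW = 452000000 W
93.1 W = 93.1 W
98.2 W = 98.2 W
498 kW = 498000 W

93.1 W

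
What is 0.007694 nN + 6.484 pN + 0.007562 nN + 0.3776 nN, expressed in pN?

In pN:
  0.007694 nN = 0.007694 × 10^3 pN = 7.694
  6.484 pN → 6.484
  0.007562 nN = 0.007562 × 10^3 pN = 7.562
  0.3776 nN = 0.3776 × 10^3 pN = 377.6
Sum: 7.694 + 6.484 + 7.562 + 377.6 = 399.34

399.34 pN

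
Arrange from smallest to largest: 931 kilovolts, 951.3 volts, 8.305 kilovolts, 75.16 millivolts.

75.16 millivolts < 951.3 volts < 8.305 kilovolts < 931 kilovolts

931 kilovolts = 931000 volts
951.3 volts = 951.3 volts
8.305 kilovolts = 8305 volts
75.16 millivolts = 0.07516 volts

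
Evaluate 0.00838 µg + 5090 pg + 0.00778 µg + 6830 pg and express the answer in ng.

In ng:
  0.00838 µg = 0.00838 × 10^3 ng = 8.38
  5090 pg = 5090 × 10^-3 ng = 5.09
  0.00778 µg = 0.00778 × 10^3 ng = 7.78
  6830 pg = 6830 × 10^-3 ng = 6.83
Sum: 8.38 + 5.09 + 7.78 + 6.83 = 28.08

28.08 ng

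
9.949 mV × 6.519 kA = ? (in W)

9.949e-3 × 6.519e3 = 64.857531 W

64.857531 W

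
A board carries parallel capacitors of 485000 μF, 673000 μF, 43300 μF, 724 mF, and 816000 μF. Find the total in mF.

In mF:
  485000 μF = 485000 × 10^-3 mF = 485
  673000 μF = 673000 × 10^-3 mF = 673
  43300 μF = 43300 × 10^-3 mF = 43.3
  724 mF → 724
  816000 μF = 816000 × 10^-3 mF = 816
Sum: 485 + 673 + 43.3 + 724 + 816 = 2741.3

2741.3 mF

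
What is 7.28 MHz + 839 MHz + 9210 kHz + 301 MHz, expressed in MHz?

In MHz:
  7.28 MHz → 7.28
  839 MHz → 839
  9210 kHz = 9210 × 10^-3 MHz = 9.21
  301 MHz → 301
Sum: 7.28 + 839 + 9.21 + 301 = 1156.49

1156.49 MHz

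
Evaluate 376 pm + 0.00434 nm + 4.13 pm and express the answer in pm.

In pm:
  376 pm → 376
  0.00434 nm = 0.00434 × 10^3 pm = 4.34
  4.13 pm → 4.13
Sum: 376 + 4.34 + 4.13 = 384.47

384.47 pm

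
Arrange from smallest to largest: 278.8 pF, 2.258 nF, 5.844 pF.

278.8 pF = 0.0000000002788 F
2.258 nF = 0.000000002258 F
5.844 pF = 0.000000000005844 F

5.844 pF < 278.8 pF < 2.258 nF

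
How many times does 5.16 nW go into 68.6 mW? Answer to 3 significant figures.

(68.6 × 10⁻³) / (5.16 × 10⁻⁹) = 13.29 × 10⁶

13300000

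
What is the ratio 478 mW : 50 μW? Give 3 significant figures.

(478e-3) / (50e-6) = 9.56e3

9560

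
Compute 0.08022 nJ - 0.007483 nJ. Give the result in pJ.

72.737 pJ

In pJ:
  0.08022 nJ = 0.08022 × 10³ pJ = 80.22
  0.007483 nJ = 0.007483 × 10³ pJ = 7.483
Difference: 80.22 - 7.483 = 72.737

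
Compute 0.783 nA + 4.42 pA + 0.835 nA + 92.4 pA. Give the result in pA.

In pA:
  0.783 nA = 0.783 × 10³ pA = 783
  4.42 pA → 4.42
  0.835 nA = 0.835 × 10³ pA = 835
  92.4 pA → 92.4
Sum: 783 + 4.42 + 835 + 92.4 = 1714.82

1714.82 pA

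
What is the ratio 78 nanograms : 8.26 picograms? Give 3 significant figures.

(78 × 10⁻⁹) / (8.26 × 10⁻¹²) = 9.443 × 10³

9440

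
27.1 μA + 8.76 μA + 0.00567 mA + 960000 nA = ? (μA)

In μA:
  27.1 μA → 27.1
  8.76 μA → 8.76
  0.00567 mA = 0.00567 × 10³ μA = 5.67
  960000 nA = 960000 × 10⁻³ μA = 960
Sum: 27.1 + 8.76 + 5.67 + 960 = 1001.53

1001.53 μA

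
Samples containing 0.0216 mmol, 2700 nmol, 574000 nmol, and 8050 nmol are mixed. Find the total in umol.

In umol:
  0.0216 mmol = 0.0216 × 10^3 umol = 21.6
  2700 nmol = 2700 × 10^-3 umol = 2.7
  574000 nmol = 574000 × 10^-3 umol = 574
  8050 nmol = 8050 × 10^-3 umol = 8.05
Sum: 21.6 + 2.7 + 574 + 8.05 = 606.35

606.35 umol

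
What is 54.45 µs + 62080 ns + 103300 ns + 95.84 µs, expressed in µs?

In µs:
  54.45 µs → 54.45
  62080 ns = 62080 × 10^-3 µs = 62.08
  103300 ns = 103300 × 10^-3 µs = 103.3
  95.84 µs → 95.84
Sum: 54.45 + 62.08 + 103.3 + 95.84 = 315.67

315.67 µs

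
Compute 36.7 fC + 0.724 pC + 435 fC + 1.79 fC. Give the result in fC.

In fC:
  36.7 fC → 36.7
  0.724 pC = 0.724 × 10³ fC = 724
  435 fC → 435
  1.79 fC → 1.79
Sum: 36.7 + 724 + 435 + 1.79 = 1197.49

1197.49 fC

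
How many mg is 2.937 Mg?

mega = 10⁶, milli = 10⁻³; factor is 10⁹.
2.937 × 10⁹ = 2937000000

2937000000 mg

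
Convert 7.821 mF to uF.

7821 uF

milli = 1e-3, micro = 1e-6; factor is 1e3.
7.821 × 1e3 = 7821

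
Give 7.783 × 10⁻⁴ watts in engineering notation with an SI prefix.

778.3 microwatts

= 778.3 × 10⁻⁶ watts; 10⁻⁶ is micro.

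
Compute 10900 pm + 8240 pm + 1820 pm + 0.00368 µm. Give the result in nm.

In nm:
  10900 pm = 10900 × 10⁻³ nm = 10.9
  8240 pm = 8240 × 10⁻³ nm = 8.24
  1820 pm = 1820 × 10⁻³ nm = 1.82
  0.00368 µm = 0.00368 × 10³ nm = 3.68
Sum: 10.9 + 8.24 + 1.82 + 3.68 = 24.64

24.64 nm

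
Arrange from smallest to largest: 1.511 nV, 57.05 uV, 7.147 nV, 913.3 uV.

1.511 nV < 7.147 nV < 57.05 uV < 913.3 uV

1.511 nV = 0.000000001511 V
57.05 uV = 0.00005705 V
7.147 nV = 0.000000007147 V
913.3 uV = 0.0009133 V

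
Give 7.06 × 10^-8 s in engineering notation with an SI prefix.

70.6 ns

= 70.6 × 10^-9 s; 10^-9 is nano.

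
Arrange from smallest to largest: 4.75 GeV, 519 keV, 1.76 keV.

4.75 GeV = 4750000000 eV
519 keV = 519000 eV
1.76 keV = 1760 eV

1.76 keV < 519 keV < 4.75 GeV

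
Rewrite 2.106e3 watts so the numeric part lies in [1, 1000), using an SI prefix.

= 2.106e3 watts; 1e3 is kilo.

2.106 kilowatts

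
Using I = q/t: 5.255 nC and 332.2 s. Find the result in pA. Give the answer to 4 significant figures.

15.82 pA

(5.255 × 10⁻⁹) / (332.2) = 0.0158188 × 10⁻⁹ A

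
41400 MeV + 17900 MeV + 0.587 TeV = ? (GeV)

646.3 GeV

In GeV:
  41400 MeV = 41400 × 10^-3 GeV = 41.4
  17900 MeV = 17900 × 10^-3 GeV = 17.9
  0.587 TeV = 0.587 × 10^3 GeV = 587
Sum: 41.4 + 17.9 + 587 = 646.3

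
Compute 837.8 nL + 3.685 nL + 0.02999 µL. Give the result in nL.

In nL:
  837.8 nL → 837.8
  3.685 nL → 3.685
  0.02999 µL = 0.02999 × 10³ nL = 29.99
Sum: 837.8 + 3.685 + 29.99 = 871.475

871.475 nL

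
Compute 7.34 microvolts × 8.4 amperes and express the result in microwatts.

7.34 × 10⁻⁶ × 8.4 = 61.656 × 10⁻⁶ W

61.656 microwatts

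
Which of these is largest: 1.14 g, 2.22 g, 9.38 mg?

2.22 g

1.14 g = 1.14 g
2.22 g = 2.22 g
9.38 mg = 0.00938 g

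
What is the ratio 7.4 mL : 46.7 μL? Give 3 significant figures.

(7.4 × 10⁻³) / (46.7 × 10⁻⁶) = 0.1585 × 10³

158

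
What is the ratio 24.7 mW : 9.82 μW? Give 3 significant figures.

2520

(24.7 × 10^-3) / (9.82 × 10^-6) = 2.515 × 10^3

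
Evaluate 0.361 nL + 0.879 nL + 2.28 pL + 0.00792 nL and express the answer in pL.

In pL:
  0.361 nL = 0.361 × 10^3 pL = 361
  0.879 nL = 0.879 × 10^3 pL = 879
  2.28 pL → 2.28
  0.00792 nL = 0.00792 × 10^3 pL = 7.92
Sum: 361 + 879 + 2.28 + 7.92 = 1250.2

1250.2 pL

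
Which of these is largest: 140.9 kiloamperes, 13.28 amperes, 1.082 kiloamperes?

140.9 kiloamperes = 140900 amperes
13.28 amperes = 13.28 amperes
1.082 kiloamperes = 1082 amperes

140.9 kiloamperes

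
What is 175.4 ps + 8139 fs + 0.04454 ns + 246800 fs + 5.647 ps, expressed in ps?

In ps:
  175.4 ps → 175.4
  8139 fs = 8139 × 10^-3 ps = 8.139
  0.04454 ns = 0.04454 × 10^3 ps = 44.54
  246800 fs = 246800 × 10^-3 ps = 246.8
  5.647 ps → 5.647
Sum: 175.4 + 8.139 + 44.54 + 246.8 + 5.647 = 480.526

480.526 ps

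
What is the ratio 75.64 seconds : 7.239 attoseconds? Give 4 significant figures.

(75.64) / (7.239 × 10⁻¹⁸) = 10.449 × 10¹⁸

10450000000000000000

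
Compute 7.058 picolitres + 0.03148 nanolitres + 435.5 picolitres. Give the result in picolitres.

474.038 picolitres

In picolitres:
  7.058 picolitres → 7.058
  0.03148 nanolitres = 0.03148e3 picolitres = 31.48
  435.5 picolitres → 435.5
Sum: 7.058 + 31.48 + 435.5 = 474.038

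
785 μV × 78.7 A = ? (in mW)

61.7795 mW

785e-6 × 78.7 = 61779.5e-6 W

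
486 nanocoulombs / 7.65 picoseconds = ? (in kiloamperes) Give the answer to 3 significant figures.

(486 × 10^-9) / (7.65 × 10^-12) = 63.529 × 10^3 A

63.5 kiloamperes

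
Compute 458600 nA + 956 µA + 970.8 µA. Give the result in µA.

In µA:
  458600 nA = 458600e-3 µA = 458.6
  956 µA → 956
  970.8 µA → 970.8
Sum: 458.6 + 956 + 970.8 = 2385.4

2385.4 µA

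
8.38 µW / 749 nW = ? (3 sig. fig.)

11.2

(8.38e-6) / (749e-9) = 0.01119e3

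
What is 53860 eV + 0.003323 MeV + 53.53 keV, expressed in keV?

110.713 keV

In keV:
  53860 eV = 53860e-3 keV = 53.86
  0.003323 MeV = 0.003323e3 keV = 3.323
  53.53 keV → 53.53
Sum: 53.86 + 3.323 + 53.53 = 110.713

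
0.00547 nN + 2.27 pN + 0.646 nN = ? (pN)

653.74 pN

In pN:
  0.00547 nN = 0.00547 × 10³ pN = 5.47
  2.27 pN → 2.27
  0.646 nN = 0.646 × 10³ pN = 646
Sum: 5.47 + 2.27 + 646 = 653.74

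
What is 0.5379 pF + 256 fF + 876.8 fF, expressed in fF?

In fF:
  0.5379 pF = 0.5379e3 fF = 537.9
  256 fF → 256
  876.8 fF → 876.8
Sum: 537.9 + 256 + 876.8 = 1670.7

1670.7 fF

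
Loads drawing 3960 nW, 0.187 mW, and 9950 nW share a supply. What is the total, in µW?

In µW:
  3960 nW = 3960 × 10⁻³ µW = 3.96
  0.187 mW = 0.187 × 10³ µW = 187
  9950 nW = 9950 × 10⁻³ µW = 9.95
Sum: 3.96 + 187 + 9.95 = 200.91

200.91 µW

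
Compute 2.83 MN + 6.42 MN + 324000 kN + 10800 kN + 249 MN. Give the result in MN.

593.05 MN

In MN:
  2.83 MN → 2.83
  6.42 MN → 6.42
  324000 kN = 324000 × 10⁻³ MN = 324
  10800 kN = 10800 × 10⁻³ MN = 10.8
  249 MN → 249
Sum: 2.83 + 6.42 + 324 + 10.8 + 249 = 593.05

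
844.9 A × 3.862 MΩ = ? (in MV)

3263.0038 MV

844.9 × 3.862e6 = 3263.0038e6 V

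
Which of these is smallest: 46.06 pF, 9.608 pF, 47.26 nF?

46.06 pF = 0.00000000004606 F
9.608 pF = 0.000000000009608 F
47.26 nF = 0.00000004726 F

9.608 pF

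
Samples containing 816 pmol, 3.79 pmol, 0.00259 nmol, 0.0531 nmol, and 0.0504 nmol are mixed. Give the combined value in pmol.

925.88 pmol

In pmol:
  816 pmol → 816
  3.79 pmol → 3.79
  0.00259 nmol = 0.00259 × 10^3 pmol = 2.59
  0.0531 nmol = 0.0531 × 10^3 pmol = 53.1
  0.0504 nmol = 0.0504 × 10^3 pmol = 50.4
Sum: 816 + 3.79 + 2.59 + 53.1 + 50.4 = 925.88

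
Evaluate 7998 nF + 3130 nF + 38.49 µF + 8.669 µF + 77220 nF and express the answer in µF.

135.507 µF

In µF:
  7998 nF = 7998e-3 µF = 7.998
  3130 nF = 3130e-3 µF = 3.13
  38.49 µF → 38.49
  8.669 µF → 8.669
  77220 nF = 77220e-3 µF = 77.22
Sum: 7.998 + 3.13 + 38.49 + 8.669 + 77.22 = 135.507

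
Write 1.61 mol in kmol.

0.00161 kmol

(no prefix) = 1e0, kilo = 1e3; factor is 1e-3.
1.61 × 1e-3 = 0.00161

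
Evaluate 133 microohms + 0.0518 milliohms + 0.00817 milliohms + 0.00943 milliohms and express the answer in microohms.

In microohms:
  133 microohms → 133
  0.0518 milliohms = 0.0518 × 10^3 microohms = 51.8
  0.00817 milliohms = 0.00817 × 10^3 microohms = 8.17
  0.00943 milliohms = 0.00943 × 10^3 microohms = 9.43
Sum: 133 + 51.8 + 8.17 + 9.43 = 202.4

202.4 microohms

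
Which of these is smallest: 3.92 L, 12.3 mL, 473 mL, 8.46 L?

3.92 L = 3.92 L
12.3 mL = 0.0123 L
473 mL = 0.473 L
8.46 L = 8.46 L

12.3 mL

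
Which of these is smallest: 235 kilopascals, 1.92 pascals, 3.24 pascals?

235 kilopascals = 235000 pascals
1.92 pascals = 1.92 pascals
3.24 pascals = 3.24 pascals

1.92 pascals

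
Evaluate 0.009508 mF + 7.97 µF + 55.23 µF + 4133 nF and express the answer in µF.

In µF:
  0.009508 mF = 0.009508 × 10^3 µF = 9.508
  7.97 µF → 7.97
  55.23 µF → 55.23
  4133 nF = 4133 × 10^-3 µF = 4.133
Sum: 9.508 + 7.97 + 55.23 + 4.133 = 76.841

76.841 µF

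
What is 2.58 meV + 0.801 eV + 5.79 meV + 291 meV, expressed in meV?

In meV:
  2.58 meV → 2.58
  0.801 eV = 0.801e3 meV = 801
  5.79 meV → 5.79
  291 meV → 291
Sum: 2.58 + 801 + 5.79 + 291 = 1100.37

1100.37 meV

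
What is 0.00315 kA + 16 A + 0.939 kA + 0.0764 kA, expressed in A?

1034.55 A

In A:
  0.00315 kA = 0.00315 × 10³ A = 3.15
  16 A → 16
  0.939 kA = 0.939 × 10³ A = 939
  0.0764 kA = 0.0764 × 10³ A = 76.4
Sum: 3.15 + 16 + 939 + 76.4 = 1034.55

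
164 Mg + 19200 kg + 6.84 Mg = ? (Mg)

190.04 Mg

In Mg:
  164 Mg → 164
  19200 kg = 19200 × 10^-3 Mg = 19.2
  6.84 Mg → 6.84
Sum: 164 + 19.2 + 6.84 = 190.04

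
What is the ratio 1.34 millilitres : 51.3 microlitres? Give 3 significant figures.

(1.34 × 10⁻³) / (51.3 × 10⁻⁶) = 0.02612 × 10³

26.1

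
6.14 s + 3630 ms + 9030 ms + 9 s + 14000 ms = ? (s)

In s:
  6.14 s → 6.14
  3630 ms = 3630 × 10^-3 s = 3.63
  9030 ms = 9030 × 10^-3 s = 9.03
  9 s → 9
  14000 ms = 14000 × 10^-3 s = 14
Sum: 6.14 + 3.63 + 9.03 + 9 + 14 = 41.8

41.8 s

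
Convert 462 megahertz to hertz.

mega = 10⁶, (no prefix) = 10⁰; factor is 10⁶.
462 × 10⁶ = 462000000

462000000 hertz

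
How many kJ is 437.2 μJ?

micro = 10⁻⁶, kilo = 10³; factor is 10⁻⁹.
437.2 × 10⁻⁹ = 0.0000004372

0.0000004372 kJ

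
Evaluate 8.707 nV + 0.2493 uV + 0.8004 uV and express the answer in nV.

In nV:
  8.707 nV → 8.707
  0.2493 uV = 0.2493 × 10³ nV = 249.3
  0.8004 uV = 0.8004 × 10³ nV = 800.4
Sum: 8.707 + 249.3 + 800.4 = 1058.407

1058.407 nV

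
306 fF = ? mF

0.000000000306 mF

femto = 1e-15, milli = 1e-3; factor is 1e-12.
306 × 1e-12 = 0.000000000306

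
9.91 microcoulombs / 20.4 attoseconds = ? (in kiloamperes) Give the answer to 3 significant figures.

(9.91 × 10^-6) / (20.4 × 10^-18) = 0.48578 × 10^12 A

486000000 kiloamperes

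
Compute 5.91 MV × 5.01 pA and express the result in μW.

5.91 × 10^6 × 5.01 × 10^-12 = 29.6091 × 10^-6 W

29.6091 μW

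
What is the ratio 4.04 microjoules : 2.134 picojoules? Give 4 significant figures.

1893000

(4.04 × 10⁻⁶) / (2.134 × 10⁻¹²) = 1.8932 × 10⁶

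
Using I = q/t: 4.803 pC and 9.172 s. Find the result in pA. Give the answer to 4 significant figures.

(4.803 × 10⁻¹²) / (9.172) = 0.523659 × 10⁻¹² A

0.5237 pA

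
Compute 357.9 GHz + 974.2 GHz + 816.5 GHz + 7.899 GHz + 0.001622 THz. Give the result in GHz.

In GHz:
  357.9 GHz → 357.9
  974.2 GHz → 974.2
  816.5 GHz → 816.5
  7.899 GHz → 7.899
  0.001622 THz = 0.001622 × 10^3 GHz = 1.622
Sum: 357.9 + 974.2 + 816.5 + 7.899 + 1.622 = 2158.121

2158.121 GHz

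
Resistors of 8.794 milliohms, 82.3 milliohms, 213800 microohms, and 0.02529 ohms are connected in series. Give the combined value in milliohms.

330.184 milliohms

In milliohms:
  8.794 milliohms → 8.794
  82.3 milliohms → 82.3
  213800 microohms = 213800 × 10⁻³ milliohms = 213.8
  0.02529 ohms = 0.02529 × 10³ milliohms = 25.29
Sum: 8.794 + 82.3 + 213.8 + 25.29 = 330.184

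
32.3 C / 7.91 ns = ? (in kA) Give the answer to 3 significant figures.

(32.3) / (7.91 × 10^-9) = 4.0834 × 10^9 A

4080000 kA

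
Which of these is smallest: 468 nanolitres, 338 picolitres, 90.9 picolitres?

468 nanolitres = 0.000000468 litres
338 picolitres = 0.000000000338 litres
90.9 picolitres = 0.0000000000909 litres

90.9 picolitres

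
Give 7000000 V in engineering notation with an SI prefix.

7 MV

= 7 × 10⁶ V; 10⁶ is mega.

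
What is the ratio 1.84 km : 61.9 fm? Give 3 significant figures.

29700000000000000

(1.84 × 10³) / (61.9 × 10⁻¹⁵) = 0.02973 × 10¹⁸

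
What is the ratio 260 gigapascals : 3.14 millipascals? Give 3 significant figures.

(260 × 10^9) / (3.14 × 10^-3) = 82.8 × 10^12

82800000000000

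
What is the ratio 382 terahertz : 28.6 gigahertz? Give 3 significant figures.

(382e12) / (28.6e9) = 13.36e3

13400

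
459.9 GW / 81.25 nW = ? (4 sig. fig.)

(459.9 × 10^9) / (81.25 × 10^-9) = 5.6603 × 10^18

5660000000000000000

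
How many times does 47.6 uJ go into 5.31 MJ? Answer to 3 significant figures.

(5.31e6) / (47.6e-6) = 0.1116e12

112000000000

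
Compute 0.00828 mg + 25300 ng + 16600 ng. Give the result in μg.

50.18 μg

In μg:
  0.00828 mg = 0.00828e3 μg = 8.28
  25300 ng = 25300e-3 μg = 25.3
  16600 ng = 16600e-3 μg = 16.6
Sum: 8.28 + 25.3 + 16.6 = 50.18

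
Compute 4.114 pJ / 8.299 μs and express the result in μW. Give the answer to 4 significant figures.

(4.114 × 10^-12) / (8.299 × 10^-6) = 0.495722 × 10^-6 W

0.4957 μW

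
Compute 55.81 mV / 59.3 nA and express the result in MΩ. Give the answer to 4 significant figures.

0.9411 MΩ

(55.81 × 10⁻³) / (59.3 × 10⁻⁹) = 0.941147 × 10⁶ Ω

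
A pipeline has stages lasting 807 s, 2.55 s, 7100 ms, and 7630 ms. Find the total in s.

824.28 s

In s:
  807 s → 807
  2.55 s → 2.55
  7100 ms = 7100 × 10⁻³ s = 7.1
  7630 ms = 7630 × 10⁻³ s = 7.63
Sum: 807 + 2.55 + 7.1 + 7.63 = 824.28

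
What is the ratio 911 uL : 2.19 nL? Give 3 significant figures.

(911 × 10^-6) / (2.19 × 10^-9) = 416 × 10^3

416000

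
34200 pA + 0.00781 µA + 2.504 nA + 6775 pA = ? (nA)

In nA:
  34200 pA = 34200 × 10⁻³ nA = 34.2
  0.00781 µA = 0.00781 × 10³ nA = 7.81
  2.504 nA → 2.504
  6775 pA = 6775 × 10⁻³ nA = 6.775
Sum: 34.2 + 7.81 + 2.504 + 6.775 = 51.289

51.289 nA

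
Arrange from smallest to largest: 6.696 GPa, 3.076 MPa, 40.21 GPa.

6.696 GPa = 6696000000 Pa
3.076 MPa = 3076000 Pa
40.21 GPa = 40210000000 Pa

3.076 MPa < 6.696 GPa < 40.21 GPa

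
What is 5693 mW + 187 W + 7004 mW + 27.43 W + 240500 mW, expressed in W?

467.627 W

In W:
  5693 mW = 5693 × 10⁻³ W = 5.693
  187 W → 187
  7004 mW = 7004 × 10⁻³ W = 7.004
  27.43 W → 27.43
  240500 mW = 240500 × 10⁻³ W = 240.5
Sum: 5.693 + 187 + 7.004 + 27.43 + 240.5 = 467.627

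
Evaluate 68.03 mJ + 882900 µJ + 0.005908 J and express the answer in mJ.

In mJ:
  68.03 mJ → 68.03
  882900 µJ = 882900e-3 mJ = 882.9
  0.005908 J = 0.005908e3 mJ = 5.908
Sum: 68.03 + 882.9 + 5.908 = 956.838

956.838 mJ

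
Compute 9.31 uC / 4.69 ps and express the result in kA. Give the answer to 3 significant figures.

(9.31 × 10^-6) / (4.69 × 10^-12) = 1.9851 × 10^6 A

1990 kA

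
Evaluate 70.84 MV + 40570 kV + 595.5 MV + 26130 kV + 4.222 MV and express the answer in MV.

In MV:
  70.84 MV → 70.84
  40570 kV = 40570 × 10^-3 MV = 40.57
  595.5 MV → 595.5
  26130 kV = 26130 × 10^-3 MV = 26.13
  4.222 MV → 4.222
Sum: 70.84 + 40.57 + 595.5 + 26.13 + 4.222 = 737.262

737.262 MV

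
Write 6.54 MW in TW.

mega = 10⁶, tera = 10¹²; factor is 10⁻⁶.
6.54 × 10⁻⁶ = 0.00000654

0.00000654 TW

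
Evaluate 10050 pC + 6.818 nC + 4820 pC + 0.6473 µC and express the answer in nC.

668.988 nC

In nC:
  10050 pC = 10050 × 10⁻³ nC = 10.05
  6.818 nC → 6.818
  4820 pC = 4820 × 10⁻³ nC = 4.82
  0.6473 µC = 0.6473 × 10³ nC = 647.3
Sum: 10.05 + 6.818 + 4.82 + 647.3 = 668.988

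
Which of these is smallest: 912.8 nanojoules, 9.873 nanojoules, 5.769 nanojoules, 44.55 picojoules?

912.8 nanojoules = 0.0000009128 joules
9.873 nanojoules = 0.000000009873 joules
5.769 nanojoules = 0.000000005769 joules
44.55 picojoules = 0.00000000004455 joules

44.55 picojoules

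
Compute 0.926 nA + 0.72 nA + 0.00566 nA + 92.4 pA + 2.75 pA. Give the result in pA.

1746.81 pA

In pA:
  0.926 nA = 0.926 × 10³ pA = 926
  0.72 nA = 0.72 × 10³ pA = 720
  0.00566 nA = 0.00566 × 10³ pA = 5.66
  92.4 pA → 92.4
  2.75 pA → 2.75
Sum: 926 + 720 + 5.66 + 92.4 + 2.75 = 1746.81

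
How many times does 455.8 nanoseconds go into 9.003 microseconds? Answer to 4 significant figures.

(9.003 × 10⁻⁶) / (455.8 × 10⁻⁹) = 0.019752 × 10³

19.75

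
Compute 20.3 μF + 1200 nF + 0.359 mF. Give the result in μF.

In μF:
  20.3 μF → 20.3
  1200 nF = 1200 × 10⁻³ μF = 1.2
  0.359 mF = 0.359 × 10³ μF = 359
Sum: 20.3 + 1.2 + 359 = 380.5

380.5 μF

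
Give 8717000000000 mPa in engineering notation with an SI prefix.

= 8.717 × 10^9 Pa; 10^9 is giga.

8.717 GPa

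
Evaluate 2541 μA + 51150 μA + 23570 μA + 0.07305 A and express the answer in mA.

In mA:
  2541 μA = 2541e-3 mA = 2.541
  51150 μA = 51150e-3 mA = 51.15
  23570 μA = 23570e-3 mA = 23.57
  0.07305 A = 0.07305e3 mA = 73.05
Sum: 2.541 + 51.15 + 23.57 + 73.05 = 150.311

150.311 mA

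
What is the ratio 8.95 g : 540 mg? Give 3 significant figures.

(8.95) / (540 × 10^-3) = 0.01657 × 10^3

16.6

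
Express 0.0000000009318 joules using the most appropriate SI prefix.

= 931.8 × 10⁻¹² joules; 10⁻¹² is pico.

931.8 picojoules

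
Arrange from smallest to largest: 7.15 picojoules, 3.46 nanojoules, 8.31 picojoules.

7.15 picojoules = 0.00000000000715 joules
3.46 nanojoules = 0.00000000346 joules
8.31 picojoules = 0.00000000000831 joules

7.15 picojoules < 8.31 picojoules < 3.46 nanojoules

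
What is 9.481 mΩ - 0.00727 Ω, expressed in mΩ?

In mΩ:
  9.481 mΩ → 9.481
  0.00727 Ω = 0.00727 × 10^3 mΩ = 7.27
Difference: 9.481 - 7.27 = 2.211

2.211 mΩ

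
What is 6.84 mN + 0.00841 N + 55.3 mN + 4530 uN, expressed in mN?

75.08 mN

In mN:
  6.84 mN → 6.84
  0.00841 N = 0.00841e3 mN = 8.41
  55.3 mN → 55.3
  4530 uN = 4530e-3 mN = 4.53
Sum: 6.84 + 8.41 + 55.3 + 4.53 = 75.08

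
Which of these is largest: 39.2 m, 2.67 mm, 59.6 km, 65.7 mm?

39.2 m = 39.2 m
2.67 mm = 0.00267 m
59.6 km = 59600 m
65.7 mm = 0.0657 m

59.6 km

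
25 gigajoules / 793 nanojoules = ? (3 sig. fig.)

31500000000000000

(25 × 10^9) / (793 × 10^-9) = 0.03153 × 10^18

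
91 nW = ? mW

0.000091 mW

nano = 1e-9, milli = 1e-3; factor is 1e-6.
91 × 1e-6 = 0.000091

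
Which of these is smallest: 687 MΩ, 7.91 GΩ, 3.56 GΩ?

687 MΩ = 687000000 Ω
7.91 GΩ = 7910000000 Ω
3.56 GΩ = 3560000000 Ω

687 MΩ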